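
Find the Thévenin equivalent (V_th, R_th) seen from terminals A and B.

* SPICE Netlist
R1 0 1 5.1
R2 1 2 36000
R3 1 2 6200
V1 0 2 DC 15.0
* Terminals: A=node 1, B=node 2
Step 1 — V_th is the open-circuit voltage V_A - V_B (nothing connected across the terminals).
Nodal analysis, taking node 2 as the 0 V reference.
Source V1 fixes V_0 = 15 V.
KCL at each unknown node (sum of currents leaving = 0; resistances in Ω):
  Node 1: (V_1 - 15)/5.1 + (V_1 - 0)/36000 + (V_1 - 0)/6200 = 0
Collecting terms: 0.1963 × V_1 = 2.941  =>  V_1 = 14.99 V
V_th = V_1 - V_2 = 14.99 - 0 = 14.99 V
Step 2 — R_th: zero the source — replace V1 by a short circuit (node 2 merges into node 0) — and find the resistance seen between A (node 1) and B (node 0).
Reduce the network between node 1 (A) and node 0 (B) by series/parallel combination:
  Rp1 = R1 ‖ R2 ‖ R3 (parallel, all between nodes 0 and 1) = 1/(1/5.1 + 1/36000 + 1/6200) = 5.095 Ω
R_th = 5.095 Ω

Final answer: V_th = 14.99 V, R_th = 5.095 Ω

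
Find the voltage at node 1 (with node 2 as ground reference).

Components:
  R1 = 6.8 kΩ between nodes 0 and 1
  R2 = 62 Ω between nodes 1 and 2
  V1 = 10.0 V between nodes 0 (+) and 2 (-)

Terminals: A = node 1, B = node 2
Nodal analysis, taking node 2 as the 0 V reference.
Source V1 fixes V_0 = 10 V.
KCL at each unknown node (sum of currents leaving = 0; resistances in Ω):
  Node 1: (V_1 - 10)/6800 + (V_1 - 0)/62 = 0
Collecting terms: 0.01628 × V_1 = 0.001471  =>  V_1 = 0.09035 V
The requested potential is V_1 = 0.09035 V.

Final answer: V_1 = 0.09035 V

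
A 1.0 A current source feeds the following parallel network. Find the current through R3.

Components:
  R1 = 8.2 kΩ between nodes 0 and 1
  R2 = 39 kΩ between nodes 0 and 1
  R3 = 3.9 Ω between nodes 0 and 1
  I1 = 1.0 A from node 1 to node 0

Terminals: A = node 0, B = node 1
All resistors sit directly between nodes 0 and 1, so they are in parallel and share one voltage V; the full source current 1 A splits among them.
1/R_par = 1/8200 + 1/39000 + 1/3.9 = 0.2566 S  =>  R_par = 3.898 Ω
V = I × R_par = 1 × 3.898 = 3.898 V
I_R3 = V/R3 = 3.898/3.9 = 0.9994 A

Final answer: 0.9994 A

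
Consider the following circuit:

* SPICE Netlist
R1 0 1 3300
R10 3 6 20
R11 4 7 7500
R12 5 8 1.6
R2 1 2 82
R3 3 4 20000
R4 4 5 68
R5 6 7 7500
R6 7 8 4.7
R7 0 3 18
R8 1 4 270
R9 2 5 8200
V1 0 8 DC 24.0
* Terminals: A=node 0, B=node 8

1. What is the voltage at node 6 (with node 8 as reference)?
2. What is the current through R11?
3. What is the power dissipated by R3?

Nodal analysis, taking node 8 as the 0 V reference.
Source V1 fixes V_0 = 24 V.
KCL at each unknown node (sum of currents leaving = 0; resistances in Ω):
  Node 1: (V_1 - 24)/3300 + (V_1 - V_2)/82 + (V_1 - V_4)/270 = 0
  Node 2: (V_2 - V_1)/82 + (V_2 - V_5)/8200 = 0
  Node 3: (V_3 - V_4)/20000 + (V_3 - 24)/18 + (V_3 - V_6)/20 = 0
  Node 4: (V_4 - V_3)/20000 + (V_4 - V_5)/68 + (V_4 - V_1)/270 + (V_4 - V_7)/7500 = 0
  Node 5: (V_5 - V_4)/68 + (V_5 - V_2)/8200 + (V_5 - 0)/1.6 = 0
  Node 6: (V_6 - V_7)/7500 + (V_6 - V_3)/20 = 0
  Node 7: (V_7 - V_6)/7500 + (V_7 - 0)/4.7 + (V_7 - V_4)/7500 = 0
Collecting terms (coefficients in siemens):
  0.0162·V_1 - 0.0122·V_2 - 0.003704·V_4 = 0.007273
  0.01232·V_2 - 0.0122·V_1 - 0.000122·V_5 = 0
  0.1056·V_3 - 0.00005·V_4 - 0.05·V_6 = 1.333
  0.01859·V_4 - 0.003704·V_1 - 0.00005·V_3 - 0.01471·V_5 - 0.0001333·V_7 = 0
  0.6398·V_5 - 0.000122·V_2 - 0.01471·V_4 = 0
  0.05013·V_6 - 0.05·V_3 - 0.0001333·V_7 = 0
  0.213·V_7 - 0.0001333·V_4 - 0.0001333·V_6 = 0
Solving these 7 simultaneous equations (Gaussian elimination) gives:
  V_1 = 2.227 V, V_2 = 2.205 V, V_3 = 23.92 V, V_4 = 0.5178 V
  V_5 = 0.01232 V, V_6 = 23.86 V, V_7 = 0.01526 V
Part 1:
  Read off the nodal solution: V_6 = 23.86 V
Part 2:
  I_R11 = (V_4 - V_7)/R11 = (0.5178 - 0.01526)/7500 = 0.00006701 A
  Magnitude: I_R11 = 0.00006701 A
Part 3:
  I_R3 = (V_3 - V_4)/R3 = (23.92 - 0.5178)/20000 = 0.00117 A
  P_R3 = I_R3² × R3 = (0.00117)² × 20000 = 0.02739 W

Final answers:
1. V_6 = 23.86 V
2. I_R11 = 6.701e-05 A
3. P_R3 = 0.02739 W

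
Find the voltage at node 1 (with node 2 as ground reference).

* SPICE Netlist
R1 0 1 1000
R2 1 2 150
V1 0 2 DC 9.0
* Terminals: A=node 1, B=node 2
Nodal analysis, taking node 2 as the 0 V reference.
Source V1 fixes V_0 = 9 V.
KCL at each unknown node (sum of currents leaving = 0; resistances in Ω):
  Node 1: (V_1 - 9)/1000 + (V_1 - 0)/150 = 0
Collecting terms: 0.007667 × V_1 = 0.009  =>  V_1 = 1.174 V
The requested potential is V_1 = 1.174 V.

Final answer: V_1 = 1.174 V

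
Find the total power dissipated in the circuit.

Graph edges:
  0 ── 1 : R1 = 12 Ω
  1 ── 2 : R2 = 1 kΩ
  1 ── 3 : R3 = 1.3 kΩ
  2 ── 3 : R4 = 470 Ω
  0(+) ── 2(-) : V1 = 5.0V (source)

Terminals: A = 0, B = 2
Nodal analysis, taking node 2 as the 0 V reference.
Source V1 fixes V_0 = 5 V.
KCL at each unknown node (sum of currents leaving = 0; resistances in Ω):
  Node 1: (V_1 - 5)/12 + (V_1 - 0)/1000 + (V_1 - V_3)/1300 = 0
  Node 3: (V_3 - V_1)/1300 + (V_3 - 0)/470 = 0
Collecting terms (coefficients in siemens):
  0.0851·V_1 - 0.0007692·V_3 = 0.4167
  0.002897·V_3 - 0.0007692·V_1 = 0
Determinant D = (0.0851)(0.002897) - (-0.0007692)(-0.0007692) = 0.0002459
V_1 = [(0.4167)(0.002897) - (-0.0007692)(0)]/D = 4.908 V
V_3 = [(0.0851)(0) - (0.4167)(-0.0007692)]/D = 1.303 V
Power in each resistor, P = (ΔV)²/R:
  P_R1 = (5 - 4.908)²/12 = 0.0007079 W
  P_R2 = (4.908 - 0)²/1000 = 0.02409 W
  P_R3 = (4.908 - 1.303)²/1300 = 0.009995 W
  P_R4 = (0 - 1.303)²/470 = 0.003614 W
P_total = P_R1 + P_R2 + P_R3 + P_R4 = 0.0384 W

Final answer: 0.0384 W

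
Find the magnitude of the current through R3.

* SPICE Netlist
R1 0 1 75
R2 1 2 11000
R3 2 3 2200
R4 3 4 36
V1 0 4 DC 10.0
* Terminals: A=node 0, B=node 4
Nodal analysis, taking node 4 as the 0 V reference.
Source V1 fixes V_0 = 10 V.
KCL at each unknown node (sum of currents leaving = 0; resistances in Ω):
  Node 1: (V_1 - 10)/75 + (V_1 - V_2)/11000 = 0
  Node 2: (V_2 - V_1)/11000 + (V_2 - V_3)/2200 = 0
  Node 3: (V_3 - V_2)/2200 + (V_3 - 0)/36 = 0
Collecting terms (coefficients in siemens):
  0.01342·V_1 - 0.00009091·V_2 = 0.1333
  0.0005455·V_2 - 0.00009091·V_1 - 0.0004545·V_3 = 0
  0.02823·V_3 - 0.0004545·V_2 = 0
Solving these 3 simultaneous equations (Gaussian elimination) gives:
  V_1 = 9.944 V, V_2 = 1.68 V, V_3 = 0.02705 V
I_R3 = (V_2 - V_3)/R3 = (1.68 - 0.02705)/2200 = 0.0007513 A
|I_R3| = 0.0007513 A

Final answer: |I_R3| = 0.0007513 A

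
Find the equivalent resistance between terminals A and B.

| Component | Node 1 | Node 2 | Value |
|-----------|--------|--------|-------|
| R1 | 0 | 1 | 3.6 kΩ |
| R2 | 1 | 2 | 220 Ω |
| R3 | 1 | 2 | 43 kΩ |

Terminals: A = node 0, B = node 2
Reduce the network between node 0 (A) and node 2 (B) by series/parallel combination:
  Rp1 = R2 ‖ R3 (parallel, both between nodes 1 and 2) = 1/(1/220 + 1/43000) = 218.9 Ω
  Rs1 = R1 + Rp1 (series, joined only at node 1) = 3600 + 218.9 = 3819 Ω
R_eq = 3.819 kΩ

Final answer: 3.819 kΩ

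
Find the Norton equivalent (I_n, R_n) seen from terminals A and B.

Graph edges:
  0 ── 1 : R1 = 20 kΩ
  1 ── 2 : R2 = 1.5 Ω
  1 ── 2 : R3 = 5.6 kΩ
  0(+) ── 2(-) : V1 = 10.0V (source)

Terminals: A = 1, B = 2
Find the Thévenin equivalent first; then I_n = V_th/R_th and R_n = R_th.
Step 1 — V_th is the open-circuit voltage V_A - V_B (nothing connected across the terminals).
Nodal analysis, taking node 2 as the 0 V reference.
Source V1 fixes V_0 = 10 V.
KCL at each unknown node (sum of currents leaving = 0; resistances in Ω):
  Node 1: (V_1 - 10)/20000 + (V_1 - 0)/1.5 + (V_1 - 0)/5600 = 0
Collecting terms: 0.6669 × V_1 = 0.0005  =>  V_1 = 0.0007497 V
V_th = V_1 - V_2 = 0.0007497 - 0 = 0.0007497 V
Step 2 — R_th: zero the source — replace V1 by a short circuit (node 2 merges into node 0) — and find the resistance seen between A (node 1) and B (node 0).
Reduce the network between node 1 (A) and node 0 (B) by series/parallel combination:
  Rp1 = R1 ‖ R2 ‖ R3 (parallel, all between nodes 0 and 1) = 1/(1/20000 + 1/1.5 + 1/5600) = 1.499 Ω
R_th = 1.499 Ω
I_n = V_th/R_th = 0.0007497/1.499 = 0.0005 A, and R_n = R_th = 1.499 Ω

Final answer: I_n = 0.0005 A, R_n = 1.499 Ω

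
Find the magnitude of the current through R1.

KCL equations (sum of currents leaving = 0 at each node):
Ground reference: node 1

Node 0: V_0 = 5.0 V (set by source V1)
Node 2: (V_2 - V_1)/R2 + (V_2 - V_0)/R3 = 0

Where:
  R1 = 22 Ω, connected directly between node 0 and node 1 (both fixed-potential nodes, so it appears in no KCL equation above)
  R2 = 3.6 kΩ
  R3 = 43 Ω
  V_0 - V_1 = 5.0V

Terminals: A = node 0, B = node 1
Nodal analysis, taking node 1 as the 0 V reference.
Source V1 fixes V_0 = 5 V.
KCL at each unknown node (sum of currents leaving = 0; resistances in Ω):
  Node 2: (V_2 - 0)/3600 + (V_2 - 5)/43 = 0
Collecting terms: 0.02353 × V_2 = 0.1163  =>  V_2 = 4.941 V
I_R1 = (V_0 - V_1)/R1 = (5 - 0)/22 = 0.2273 A
|I_R1| = 0.2273 A

Final answer: |I_R1| = 0.2273 A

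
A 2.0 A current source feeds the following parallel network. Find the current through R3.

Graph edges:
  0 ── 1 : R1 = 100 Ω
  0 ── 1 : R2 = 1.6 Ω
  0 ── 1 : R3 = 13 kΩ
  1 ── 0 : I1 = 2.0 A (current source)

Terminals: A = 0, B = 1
All resistors sit directly between nodes 0 and 1, so they are in parallel and share one voltage V; the full source current 2 A splits among them.
1/R_par = 1/100 + 1/1.6 + 1/13000 = 0.6351 S  =>  R_par = 1.575 Ω
V = I × R_par = 2 × 1.575 = 3.149 V
I_R3 = V/R3 = 3.149/13000 = 0.0002422 A

Final answer: 0.0002422 A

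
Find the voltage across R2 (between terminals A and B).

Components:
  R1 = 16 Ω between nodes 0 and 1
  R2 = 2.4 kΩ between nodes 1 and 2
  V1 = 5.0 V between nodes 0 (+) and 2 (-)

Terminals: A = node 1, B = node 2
R1 and R2 are in series across V1 (node 0 → node 1 → node 2), and the output A–B is taken across R2, so this is a voltage divider.
Series current: I = V1/(R1 + R2) = 5/(16 + 2400) = 5/2416 = 0.00207 A
V_R2 = I × R2 = V1 × R2/(R1 + R2) = 5 × 2400/2416 = 4.967 V

Final answer: 4.967 V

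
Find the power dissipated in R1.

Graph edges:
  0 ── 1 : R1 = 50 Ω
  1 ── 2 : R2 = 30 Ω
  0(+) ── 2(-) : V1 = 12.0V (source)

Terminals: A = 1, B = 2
Nodal analysis, taking node 2 as the 0 V reference.
Source V1 fixes V_0 = 12 V.
KCL at each unknown node (sum of currents leaving = 0; resistances in Ω):
  Node 1: (V_1 - 12)/50 + (V_1 - 0)/30 = 0
Collecting terms: 0.05333 × V_1 = 0.24  =>  V_1 = 4.5 V
I_R1 = (V_0 - V_1)/R1 = (12 - 4.5)/50 = 0.15 A
P_R1 = I_R1² × R1 = (0.15)² × 50 = 1.125 W

Final answer: 1.125 W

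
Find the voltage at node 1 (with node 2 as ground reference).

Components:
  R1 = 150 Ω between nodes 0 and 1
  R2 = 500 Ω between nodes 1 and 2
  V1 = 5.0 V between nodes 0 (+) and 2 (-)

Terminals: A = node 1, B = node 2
Nodal analysis, taking node 2 as the 0 V reference.
Source V1 fixes V_0 = 5 V.
KCL at each unknown node (sum of currents leaving = 0; resistances in Ω):
  Node 1: (V_1 - 5)/150 + (V_1 - 0)/500 = 0
Collecting terms: 0.008667 × V_1 = 0.03333  =>  V_1 = 3.846 V
The requested potential is V_1 = 3.846 V.

Final answer: V_1 = 3.846 V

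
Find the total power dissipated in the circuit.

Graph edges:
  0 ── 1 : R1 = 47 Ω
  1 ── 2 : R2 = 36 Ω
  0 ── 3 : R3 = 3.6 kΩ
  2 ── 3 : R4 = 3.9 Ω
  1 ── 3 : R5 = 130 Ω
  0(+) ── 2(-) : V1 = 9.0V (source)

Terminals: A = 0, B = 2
Nodal analysis, taking node 2 as the 0 V reference.
Source V1 fixes V_0 = 9 V.
KCL at each unknown node (sum of currents leaving = 0; resistances in Ω):
  Node 1: (V_1 - 9)/47 + (V_1 - 0)/36 + (V_1 - V_3)/130 = 0
  Node 3: (V_3 - 9)/3600 + (V_3 - 0)/3.9 + (V_3 - V_1)/130 = 0
Collecting terms (coefficients in siemens):
  0.05675·V_1 - 0.007692·V_3 = 0.1915
  0.2644·V_3 - 0.007692·V_1 = 0.0025
Determinant D = (0.05675)(0.2644) - (-0.007692)(-0.007692) = 0.01494
V_1 = [(0.1915)(0.2644) - (-0.007692)(0.0025)]/D = 3.389 V
V_3 = [(0.05675)(0.0025) - (0.1915)(-0.007692)]/D = 0.1081 V
Power in each resistor, P = (ΔV)²/R:
  P_R1 = (9 - 3.389)²/47 = 0.6698 W
  P_R2 = (3.389 - 0)²/36 = 0.3191 W
  P_R3 = (9 - 0.1081)²/3600 = 0.02196 W
  P_R4 = (0 - 0.1081)²/3.9 = 0.002994 W
  P_R5 = (3.389 - 0.1081)²/130 = 0.08281 W
P_total = P_R1 + P_R2 + P_R3 + P_R4 + P_R5 = 1.097 W

Final answer: 1.097 W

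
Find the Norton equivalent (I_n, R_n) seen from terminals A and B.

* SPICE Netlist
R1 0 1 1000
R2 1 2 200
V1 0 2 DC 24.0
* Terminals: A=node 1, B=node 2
Find the Thévenin equivalent first; then I_n = V_th/R_th and R_n = R_th.
Step 1 — V_th is the open-circuit voltage V_A - V_B (nothing connected across the terminals).
Nodal analysis, taking node 2 as the 0 V reference.
Source V1 fixes V_0 = 24 V.
KCL at each unknown node (sum of currents leaving = 0; resistances in Ω):
  Node 1: (V_1 - 24)/1000 + (V_1 - 0)/200 = 0
Collecting terms: 0.006 × V_1 = 0.024  =>  V_1 = 4 V
V_th = V_1 - V_2 = 4 - 0 = 4 V
Step 2 — R_th: zero the source — replace V1 by a short circuit (node 2 merges into node 0) — and find the resistance seen between A (node 1) and B (node 0).
Reduce the network between node 1 (A) and node 0 (B) by series/parallel combination:
  Rp1 = R1 ‖ R2 (parallel, both between nodes 0 and 1) = 1/(1/1000 + 1/200) = 166.7 Ω
R_th = 166.7 Ω
I_n = V_th/R_th = 4/166.7 = 0.024 A, and R_n = R_th = 166.7 Ω

Final answer: I_n = 0.024 A, R_n = 166.7 Ω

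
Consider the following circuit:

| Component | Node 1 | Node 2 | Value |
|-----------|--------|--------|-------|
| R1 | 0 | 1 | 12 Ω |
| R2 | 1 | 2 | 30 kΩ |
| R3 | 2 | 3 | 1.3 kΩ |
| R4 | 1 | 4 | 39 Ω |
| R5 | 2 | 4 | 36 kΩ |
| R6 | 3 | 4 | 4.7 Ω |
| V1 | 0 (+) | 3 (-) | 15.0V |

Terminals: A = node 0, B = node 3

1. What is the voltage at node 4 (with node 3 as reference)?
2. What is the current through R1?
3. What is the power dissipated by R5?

Nodal analysis, taking node 3 as the 0 V reference.
Source V1 fixes V_0 = 15 V.
KCL at each unknown node (sum of currents leaving = 0; resistances in Ω):
  Node 1: (V_1 - 15)/12 + (V_1 - V_2)/30000 + (V_1 - V_4)/39 = 0
  Node 2: (V_2 - V_1)/30000 + (V_2 - 0)/1300 + (V_2 - V_4)/36000 = 0
  Node 4: (V_4 - V_1)/39 + (V_4 - V_2)/36000 + (V_4 - 0)/4.7 = 0
Collecting terms (coefficients in siemens):
  0.109·V_1 - 0.00003333·V_2 - 0.02564·V_4 = 1.25
  0.0008303·V_2 - 0.00003333·V_1 - 0.00002778·V_4 = 0
  0.2384·V_4 - 0.02564·V_1 - 0.00002778·V_2 = 0
Solving these 3 simultaneous equations (Gaussian elimination) gives:
  V_1 = 11.76 V, V_2 = 0.5146 V, V_4 = 1.265 V
Part 1:
  Read off the nodal solution: V_4 = 1.265 V
Part 2:
  I_R1 = (V_0 - V_1)/R1 = (15 - 11.76)/12 = 0.2696 A
  Magnitude: I_R1 = 0.2696 A
Part 3:
  I_R5 = (V_2 - V_4)/R5 = (0.5146 - 1.265)/36000 = -0.00002085 A
  P_R5 = I_R5² × R5 = (-0.00002085)² × 36000 = 0.00001565 W

Final answers:
1. V_4 = 1.265 V
2. I_R1 = 0.2696 A
3. P_R5 = 1.565e-05 W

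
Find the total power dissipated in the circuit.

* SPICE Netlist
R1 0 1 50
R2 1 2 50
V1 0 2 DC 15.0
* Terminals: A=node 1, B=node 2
Nodal analysis, taking node 2 as the 0 V reference.
Source V1 fixes V_0 = 15 V.
KCL at each unknown node (sum of currents leaving = 0; resistances in Ω):
  Node 1: (V_1 - 15)/50 + (V_1 - 0)/50 = 0
Collecting terms: 0.04 × V_1 = 0.3  =>  V_1 = 7.5 V
Power in each resistor, P = (ΔV)²/R:
  P_R1 = (15 - 7.5)²/50 = 1.125 W
  P_R2 = (7.5 - 0)²/50 = 1.125 W
P_total = P_R1 + P_R2 = 2.25 W

Final answer: 2.25 W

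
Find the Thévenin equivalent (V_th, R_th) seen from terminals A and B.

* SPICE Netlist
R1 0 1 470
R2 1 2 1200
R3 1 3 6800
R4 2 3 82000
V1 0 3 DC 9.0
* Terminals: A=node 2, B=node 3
Step 1 — V_th is the open-circuit voltage V_A - V_B (nothing connected across the terminals).
Nodal analysis, taking node 3 as the 0 V reference.
Source V1 fixes V_0 = 9 V.
KCL at each unknown node (sum of currents leaving = 0; resistances in Ω):
  Node 1: (V_1 - 9)/470 + (V_1 - V_2)/1200 + (V_1 - 0)/6800 = 0
  Node 2: (V_2 - V_1)/1200 + (V_2 - 0)/82000 = 0
Collecting terms (coefficients in siemens):
  0.003108·V_1 - 0.0008333·V_2 = 0.01915
  0.0008455·V_2 - 0.0008333·V_1 = 0
Determinant D = (0.003108)(0.0008455) - (-0.0008333)(-0.0008333) = 0.000001934
V_1 = [(0.01915)(0.0008455) - (-0.0008333)(0)]/D = 8.374 V
V_2 = [(0.003108)(0) - (0.01915)(-0.0008333)]/D = 8.253 V
V_th = V_2 - V_3 = 8.253 - 0 = 8.253 V
Step 2 — R_th: zero the source — replace V1 by a short circuit (node 3 merges into node 0) — and find the resistance seen between A (node 2) and B (node 0).
Reduce the network between node 2 (A) and node 0 (B) by series/parallel combination:
  Rp1 = R1 ‖ R3 (parallel, both between nodes 0 and 1) = 1/(1/470 + 1/6800) = 439.6 Ω
  Rs1 = R2 + Rp1 (series, joined only at node 1) = 1200 + 439.6 = 1640 Ω
  Rp2 = R4 ‖ Rs1 (parallel, both between nodes 0 and 2) = 1/(1/82000 + 1/1640) = 1607 Ω
R_th = 1.607 kΩ

Final answer: V_th = 8.253 V, R_th = 1.607 kΩ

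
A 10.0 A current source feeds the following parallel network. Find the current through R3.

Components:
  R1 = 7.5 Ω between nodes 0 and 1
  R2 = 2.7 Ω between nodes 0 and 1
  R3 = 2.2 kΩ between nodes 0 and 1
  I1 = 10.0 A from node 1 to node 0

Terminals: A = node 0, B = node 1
All resistors sit directly between nodes 0 and 1, so they are in parallel and share one voltage V; the full source current 10 A splits among them.
1/R_par = 1/7.5 + 1/2.7 + 1/2200 = 0.5042 S  =>  R_par = 1.984 Ω
V = I × R_par = 10 × 1.984 = 19.84 V
I_R3 = V/R3 = 19.84/2200 = 0.009016 A

Final answer: 0.009016 A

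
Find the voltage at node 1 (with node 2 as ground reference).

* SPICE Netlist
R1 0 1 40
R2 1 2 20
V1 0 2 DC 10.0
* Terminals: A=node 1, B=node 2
Nodal analysis, taking node 2 as the 0 V reference.
Source V1 fixes V_0 = 10 V.
KCL at each unknown node (sum of currents leaving = 0; resistances in Ω):
  Node 1: (V_1 - 10)/40 + (V_1 - 0)/20 = 0
Collecting terms: 0.075 × V_1 = 0.25  =>  V_1 = 3.333 V
The requested potential is V_1 = 3.333 V.

Final answer: V_1 = 3.333 V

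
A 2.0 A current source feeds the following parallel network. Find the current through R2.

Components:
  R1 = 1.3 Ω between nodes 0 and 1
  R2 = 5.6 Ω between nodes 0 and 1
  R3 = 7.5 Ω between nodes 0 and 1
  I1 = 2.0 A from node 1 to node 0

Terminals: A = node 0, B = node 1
All resistors sit directly between nodes 0 and 1, so they are in parallel and share one voltage V; the full source current 2 A splits among them.
1/R_par = 1/1.3 + 1/5.6 + 1/7.5 = 1.081 S  =>  R_par = 0.925 Ω
V = I × R_par = 2 × 0.925 = 1.85 V
I_R2 = V/R2 = 1.85/5.6 = 0.3303 A

Final answer: 0.3303 A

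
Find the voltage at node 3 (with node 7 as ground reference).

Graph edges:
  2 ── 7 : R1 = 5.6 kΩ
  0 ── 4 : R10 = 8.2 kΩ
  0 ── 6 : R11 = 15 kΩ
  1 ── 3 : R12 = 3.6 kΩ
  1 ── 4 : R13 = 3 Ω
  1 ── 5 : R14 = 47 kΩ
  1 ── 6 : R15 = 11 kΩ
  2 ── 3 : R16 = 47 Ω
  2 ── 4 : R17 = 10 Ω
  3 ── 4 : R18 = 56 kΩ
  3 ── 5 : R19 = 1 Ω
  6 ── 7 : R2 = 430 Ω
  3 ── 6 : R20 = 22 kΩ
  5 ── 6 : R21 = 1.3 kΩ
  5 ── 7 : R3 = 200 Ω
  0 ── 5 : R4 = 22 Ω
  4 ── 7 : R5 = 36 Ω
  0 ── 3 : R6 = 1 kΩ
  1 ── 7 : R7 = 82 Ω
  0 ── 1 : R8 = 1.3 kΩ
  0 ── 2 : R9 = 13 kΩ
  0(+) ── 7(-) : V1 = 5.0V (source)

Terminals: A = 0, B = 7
Nodal analysis, taking node 7 as the 0 V reference.
Source V1 fixes V_0 = 5 V.
KCL at each unknown node (sum of currents leaving = 0; resistances in Ω):
  Node 1: (V_1 - 0)/82 + (V_1 - 5)/1300 + (V_1 - V_3)/3600 + (V_1 - V_4)/3 + (V_1 - V_5)/47000 + (V_1 - V_6)/11000 = 0
  Node 2: (V_2 - 0)/5600 + (V_2 - 5)/13000 + (V_2 - V_3)/47 + (V_2 - V_4)/10 = 0
  Node 3: (V_3 - 5)/1000 + (V_3 - V_1)/3600 + (V_3 - V_2)/47 + (V_3 - V_4)/56000 + (V_3 - V_5)/1 + (V_3 - V_6)/22000 = 0
  Node 4: (V_4 - 0)/36 + (V_4 - 5)/8200 + (V_4 - V_1)/3 + (V_4 - V_2)/10 + (V_4 - V_3)/56000 = 0
  Node 5: (V_5 - 0)/200 + (V_5 - 5)/22 + (V_5 - V_1)/47000 + (V_5 - V_3)/1 + (V_5 - V_6)/1300 = 0
  Node 6: (V_6 - 0)/430 + (V_6 - 5)/15000 + (V_6 - V_1)/11000 + (V_6 - V_3)/22000 + (V_6 - V_5)/1300 = 0
Collecting terms (coefficients in siemens):
  0.3467·V_1 - 0.0002778·V_3 - 0.3333·V_4 - 0.00002128·V_5 - 0.00009091·V_6 = 0.003846
  0.1215·V_2 - 0.02128·V_3 - 0.1·V_4 = 0.0003846
  1.023·V_3 - 0.0002778·V_1 - 0.02128·V_2 - 0.00001786·V_4 - 1·V_5 - 0.00004545·V_6 = 0.005
  0.4613·V_4 - 0.3333·V_1 - 0.1·V_2 - 0.00001786·V_3 = 0.0006098
  1.051·V_5 - 0.00002128·V_1 - 1·V_3 - 0.0007692·V_6 = 0.2273
  0.003298·V_6 - 0.00009091·V_1 - 0.00004545·V_3 - 0.0007692·V_5 = 0.0003333
Solving these 6 simultaneous equations (Gaussian elimination) gives:
  V_1 = 1.144 V, V_2 = 1.599 V, V_3 = 3.592 V, V_4 = 1.175 V
  V_5 = 3.634 V, V_6 = 1.03 V
The requested potential is V_3 = 3.592 V.

Final answer: V_3 = 3.592 V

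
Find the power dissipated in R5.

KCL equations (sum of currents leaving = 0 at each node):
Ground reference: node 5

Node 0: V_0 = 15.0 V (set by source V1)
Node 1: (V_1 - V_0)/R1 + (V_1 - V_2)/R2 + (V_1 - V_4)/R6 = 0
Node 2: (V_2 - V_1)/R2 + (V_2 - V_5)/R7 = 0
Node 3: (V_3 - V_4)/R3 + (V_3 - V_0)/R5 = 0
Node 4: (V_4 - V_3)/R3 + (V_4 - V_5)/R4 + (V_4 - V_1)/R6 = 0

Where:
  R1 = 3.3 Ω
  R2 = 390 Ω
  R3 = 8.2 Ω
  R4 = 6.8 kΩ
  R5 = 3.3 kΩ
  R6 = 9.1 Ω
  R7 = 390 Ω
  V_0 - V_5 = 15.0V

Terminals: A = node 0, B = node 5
Nodal analysis, taking node 5 as the 0 V reference.
Source V1 fixes V_0 = 15 V.
KCL at each unknown node (sum of currents leaving = 0; resistances in Ω):
  Node 1: (V_1 - 15)/3.3 + (V_1 - V_2)/390 + (V_1 - V_4)/9.1 = 0
  Node 2: (V_2 - V_1)/390 + (V_2 - 0)/390 = 0
  Node 3: (V_3 - V_4)/8.2 + (V_3 - 15)/3300 = 0
  Node 4: (V_4 - V_3)/8.2 + (V_4 - 0)/6800 + (V_4 - V_1)/9.1 = 0
Collecting terms (coefficients in siemens):
  0.4155·V_1 - 0.002564·V_2 - 0.1099·V_4 = 4.545
  0.005128·V_2 - 0.002564·V_1 = 0
  0.1223·V_3 - 0.122·V_4 = 0.004545
  0.232·V_4 - 0.1099·V_1 - 0.122·V_3 = 0
Solving these 4 simultaneous equations (Gaussian elimination) gives:
  V_1 = 14.93 V, V_2 = 7.465 V, V_3 = 14.91 V, V_4 = 14.91 V
I_R5 = (V_0 - V_3)/R5 = (15 - 14.91)/3300 = 0.00002721 A
P_R5 = I_R5² × R5 = (0.00002721)² × 3300 = 0.000002443 W

Final answer: 2.443e-06 W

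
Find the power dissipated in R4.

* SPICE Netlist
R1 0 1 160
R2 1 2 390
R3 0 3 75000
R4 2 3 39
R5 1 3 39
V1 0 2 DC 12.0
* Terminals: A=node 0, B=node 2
Nodal analysis, taking node 2 as the 0 V reference.
Source V1 fixes V_0 = 12 V.
KCL at each unknown node (sum of currents leaving = 0; resistances in Ω):
  Node 1: (V_1 - 12)/160 + (V_1 - 0)/390 + (V_1 - V_3)/39 = 0
  Node 3: (V_3 - 12)/75000 + (V_3 - 0)/39 + (V_3 - V_1)/39 = 0
Collecting terms (coefficients in siemens):
  0.03446·V_1 - 0.02564·V_3 = 0.075
  0.0513·V_3 - 0.02564·V_1 = 0.00016
Determinant D = (0.03446)(0.0513) - (-0.02564)(-0.02564) = 0.00111
V_1 = [(0.075)(0.0513) - (-0.02564)(0.00016)]/D = 3.47 V
V_3 = [(0.03446)(0.00016) - (0.075)(-0.02564)]/D = 1.738 V
I_R4 = (V_2 - V_3)/R4 = (0 - 1.738)/39 = -0.04455 A
P_R4 = I_R4² × R4 = (-0.04455)² × 39 = 0.07742 W

Final answer: 0.07742 W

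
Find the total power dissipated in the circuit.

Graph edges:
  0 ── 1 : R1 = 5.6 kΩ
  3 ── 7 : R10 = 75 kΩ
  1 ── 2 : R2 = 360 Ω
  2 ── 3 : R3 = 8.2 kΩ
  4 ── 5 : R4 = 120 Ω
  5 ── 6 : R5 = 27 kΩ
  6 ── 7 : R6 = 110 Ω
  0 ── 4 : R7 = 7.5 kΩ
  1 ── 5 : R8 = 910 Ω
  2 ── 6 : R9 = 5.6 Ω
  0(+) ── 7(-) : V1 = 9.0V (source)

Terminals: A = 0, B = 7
Nodal analysis, taking node 7 as the 0 V reference.
Source V1 fixes V_0 = 9 V.
KCL at each unknown node (sum of currents leaving = 0; resistances in Ω):
  Node 1: (V_1 - 9)/5600 + (V_1 - V_2)/360 + (V_1 - V_5)/910 = 0
  Node 2: (V_2 - V_1)/360 + (V_2 - V_3)/8200 + (V_2 - V_6)/5.6 = 0
  Node 3: (V_3 - V_2)/8200 + (V_3 - 0)/75000 = 0
  Node 4: (V_4 - V_5)/120 + (V_4 - 9)/7500 = 0
  Node 5: (V_5 - V_4)/120 + (V_5 - V_6)/27000 + (V_5 - V_1)/910 = 0
  Node 6: (V_6 - V_5)/27000 + (V_6 - 0)/110 + (V_6 - V_2)/5.6 = 0
Collecting terms (coefficients in siemens):
  0.004055·V_1 - 0.002778·V_2 - 0.001099·V_5 = 0.001607
  0.1815·V_2 - 0.002778·V_1 - 0.000122·V_3 - 0.1786·V_6 = 0
  0.0001353·V_3 - 0.000122·V_2 = 0
  0.008467·V_4 - 0.008333·V_5 = 0.0012
  0.009469·V_5 - 0.001099·V_1 - 0.008333·V_4 - 0.00003704·V_6 = 0
  0.1877·V_6 - 0.1786·V_2 - 0.00003704·V_5 = 0
Solving these 6 simultaneous equations (Gaussian elimination) gives:
  V_1 = 1.093 V, V_2 = 0.2704 V, V_3 = 0.2438 V, V_4 = 1.999 V
  V_5 = 1.887 V, V_6 = 0.2576 V
Power in each resistor, P = (ΔV)²/R:
  P_R1 = (9 - 1.093)²/5600 = 0.01116 W
  P_R2 = (1.093 - 0.2704)²/360 = 0.00188 W
  P_R3 = (0.2704 - 0.2438)²/8200 = 0.00000008662 W
  P_R4 = (1.999 - 1.887)²/120 = 0.0001045 W
  P_R5 = (1.887 - 0.2576)²/27000 = 0.00009838 W
  P_R6 = (0.2576 - 0)²/110 = 0.0006034 W
  P_R7 = (9 - 1.999)²/7500 = 0.006534 W
  P_R8 = (1.093 - 1.887)²/910 = 0.0006936 W
  P_R9 = (0.2704 - 0.2576)²/5.6 = 0.00002916 W
  P_R10 = (0.2438 - 0)²/75000 = 0.0000007922 W
P_total = P_R1 + P_R2 + P_R3 + P_R4 + P_R5 + P_R6 + P_R7 + P_R8 + P_R9 + P_R10 = 0.02111 W

Final answer: 0.02111 W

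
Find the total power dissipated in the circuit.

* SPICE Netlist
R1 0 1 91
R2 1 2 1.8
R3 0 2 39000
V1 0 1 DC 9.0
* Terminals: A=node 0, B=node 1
Nodal analysis, taking node 1 as the 0 V reference.
Source V1 fixes V_0 = 9 V.
KCL at each unknown node (sum of currents leaving = 0; resistances in Ω):
  Node 2: (V_2 - 0)/1.8 + (V_2 - 9)/39000 = 0
Collecting terms: 0.5556 × V_2 = 0.0002308  =>  V_2 = 0.0004154 V
Power in each resistor, P = (ΔV)²/R:
  P_R1 = (9 - 0)²/91 = 0.8901 W
  P_R2 = (0 - 0.0004154)²/1.8 = 0.00000009585 W
  P_R3 = (9 - 0.0004154)²/39000 = 0.002077 W
P_total = P_R1 + P_R2 + P_R3 = 0.8922 W

Final answer: 0.8922 W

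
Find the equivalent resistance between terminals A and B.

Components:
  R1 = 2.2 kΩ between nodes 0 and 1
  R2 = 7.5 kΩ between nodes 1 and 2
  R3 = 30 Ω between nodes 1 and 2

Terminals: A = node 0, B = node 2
Reduce the network between node 0 (A) and node 2 (B) by series/parallel combination:
  Rp1 = R2 ‖ R3 (parallel, both between nodes 1 and 2) = 1/(1/7500 + 1/30) = 29.88 Ω
  Rs1 = R1 + Rp1 (series, joined only at node 1) = 2200 + 29.88 = 2230 Ω
R_eq = 2.23 kΩ

Final answer: 2.23 kΩ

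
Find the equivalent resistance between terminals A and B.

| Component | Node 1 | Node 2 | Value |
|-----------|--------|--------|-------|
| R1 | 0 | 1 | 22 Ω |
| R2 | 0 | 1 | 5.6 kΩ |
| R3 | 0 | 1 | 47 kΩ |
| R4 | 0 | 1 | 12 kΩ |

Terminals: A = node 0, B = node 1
Reduce the network between node 0 (A) and node 1 (B) by series/parallel combination:
  Rp1 = R1 ‖ R2 ‖ R3 ‖ R4 (parallel, all between nodes 0 and 1) = 1/(1/22 + 1/5600 + 1/47000 + 1/12000) = 21.86 Ω
R_eq = 21.86 Ω

Final answer: 21.86 Ω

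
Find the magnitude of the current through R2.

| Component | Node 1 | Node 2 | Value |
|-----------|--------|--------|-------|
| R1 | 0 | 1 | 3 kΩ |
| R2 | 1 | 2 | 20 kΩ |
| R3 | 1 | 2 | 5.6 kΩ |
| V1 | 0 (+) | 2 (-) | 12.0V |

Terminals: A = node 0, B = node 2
Nodal analysis, taking node 2 as the 0 V reference.
Source V1 fixes V_0 = 12 V.
KCL at each unknown node (sum of currents leaving = 0; resistances in Ω):
  Node 1: (V_1 - 12)/3000 + (V_1 - 0)/20000 + (V_1 - 0)/5600 = 0
Collecting terms: 0.0005619 × V_1 = 0.004  =>  V_1 = 7.119 V
I_R2 = (V_1 - V_2)/R2 = (7.119 - 0)/20000 = 0.0003559 A
|I_R2| = 0.0003559 A

Final answer: |I_R2| = 0.0003559 A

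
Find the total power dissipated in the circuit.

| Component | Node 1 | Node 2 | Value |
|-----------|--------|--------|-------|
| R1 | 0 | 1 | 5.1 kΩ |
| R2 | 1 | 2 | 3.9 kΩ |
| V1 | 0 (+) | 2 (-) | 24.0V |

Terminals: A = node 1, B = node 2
Nodal analysis, taking node 2 as the 0 V reference.
Source V1 fixes V_0 = 24 V.
KCL at each unknown node (sum of currents leaving = 0; resistances in Ω):
  Node 1: (V_1 - 24)/5100 + (V_1 - 0)/3900 = 0
Collecting terms: 0.0004525 × V_1 = 0.004706  =>  V_1 = 10.4 V
Power in each resistor, P = (ΔV)²/R:
  P_R1 = (24 - 10.4)²/5100 = 0.03627 W
  P_R2 = (10.4 - 0)²/3900 = 0.02773 W
P_total = P_R1 + P_R2 = 0.064 W

Final answer: 0.064 W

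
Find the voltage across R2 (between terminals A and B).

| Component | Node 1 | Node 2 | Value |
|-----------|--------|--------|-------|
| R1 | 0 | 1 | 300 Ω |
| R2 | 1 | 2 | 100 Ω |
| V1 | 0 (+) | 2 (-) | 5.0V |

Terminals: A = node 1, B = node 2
R1 and R2 are in series across V1 (node 0 → node 1 → node 2), and the output A–B is taken across R2, so this is a voltage divider.
Series current: I = V1/(R1 + R2) = 5/(300 + 100) = 5/400 = 0.0125 A
V_R2 = I × R2 = V1 × R2/(R1 + R2) = 5 × 100/400 = 1.25 V

Final answer: 1.25 V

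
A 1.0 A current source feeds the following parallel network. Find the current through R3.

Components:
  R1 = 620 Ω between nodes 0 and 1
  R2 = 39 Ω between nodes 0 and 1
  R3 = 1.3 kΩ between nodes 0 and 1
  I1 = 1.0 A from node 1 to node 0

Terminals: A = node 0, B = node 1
All resistors sit directly between nodes 0 and 1, so they are in parallel and share one voltage V; the full source current 1 A splits among them.
1/R_par = 1/620 + 1/39 + 1/1300 = 0.02802 S  =>  R_par = 35.68 Ω
V = I × R_par = 1 × 35.68 = 35.68 V
I_R3 = V/R3 = 35.68/1300 = 0.02745 A

Final answer: 0.02745 A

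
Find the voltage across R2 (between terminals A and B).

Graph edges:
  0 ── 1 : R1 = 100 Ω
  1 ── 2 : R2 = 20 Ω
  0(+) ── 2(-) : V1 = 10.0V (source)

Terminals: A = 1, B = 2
R1 and R2 are in series across V1 (node 0 → node 1 → node 2), and the output A–B is taken across R2, so this is a voltage divider.
Series current: I = V1/(R1 + R2) = 10/(100 + 20) = 10/120 = 0.08333 A
V_R2 = I × R2 = V1 × R2/(R1 + R2) = 10 × 20/120 = 1.667 V

Final answer: 1.667 V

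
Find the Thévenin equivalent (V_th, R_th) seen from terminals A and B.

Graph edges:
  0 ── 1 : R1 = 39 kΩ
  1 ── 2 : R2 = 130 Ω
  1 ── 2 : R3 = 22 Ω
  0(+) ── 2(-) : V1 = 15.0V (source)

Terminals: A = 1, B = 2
Step 1 — V_th is the open-circuit voltage V_A - V_B (nothing connected across the terminals).
Nodal analysis, taking node 2 as the 0 V reference.
Source V1 fixes V_0 = 15 V.
KCL at each unknown node (sum of currents leaving = 0; resistances in Ω):
  Node 1: (V_1 - 15)/39000 + (V_1 - 0)/130 + (V_1 - 0)/22 = 0
Collecting terms: 0.05317 × V_1 = 0.0003846  =>  V_1 = 0.007233 V
V_th = V_1 - V_2 = 0.007233 - 0 = 0.007233 V
Step 2 — R_th: zero the source — replace V1 by a short circuit (node 2 merges into node 0) — and find the resistance seen between A (node 1) and B (node 0).
Reduce the network between node 1 (A) and node 0 (B) by series/parallel combination:
  Rp1 = R1 ‖ R2 ‖ R3 (parallel, all between nodes 0 and 1) = 1/(1/39000 + 1/130 + 1/22) = 18.81 Ω
R_th = 18.81 Ω

Final answer: V_th = 0.007233 V, R_th = 18.81 Ω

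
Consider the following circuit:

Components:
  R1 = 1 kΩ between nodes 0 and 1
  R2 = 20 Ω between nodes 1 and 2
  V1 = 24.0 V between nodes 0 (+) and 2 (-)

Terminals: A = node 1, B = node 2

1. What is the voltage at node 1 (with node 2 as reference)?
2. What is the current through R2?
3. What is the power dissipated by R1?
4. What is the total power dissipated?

Nodal analysis, taking node 2 as the 0 V reference.
Source V1 fixes V_0 = 24 V.
KCL at each unknown node (sum of currents leaving = 0; resistances in Ω):
  Node 1: (V_1 - 24)/1000 + (V_1 - 0)/20 = 0
Collecting terms: 0.051 × V_1 = 0.024  =>  V_1 = 0.4706 V
Part 1:
  Read off the nodal solution: V_1 = 0.4706 V
Part 2:
  I_R2 = (V_1 - V_2)/R2 = (0.4706 - 0)/20 = 0.02353 A
  Magnitude: I_R2 = 0.02353 A
Part 3:
  I_R1 = (V_0 - V_1)/R1 = (24 - 0.4706)/1000 = 0.02353 A
  P_R1 = I_R1² × R1 = (0.02353)² × 1000 = 0.5536 W
Part 4:
  Power in each resistor, P = (ΔV)²/R:
    P_R1 = (24 - 0.4706)²/1000 = 0.5536 W
    P_R2 = (0.4706 - 0)²/20 = 0.01107 W
  P_total = P_R1 + P_R2 = 0.5647 W

Final answers:
1. V_1 = 0.4706 V
2. I_R2 = 0.02353 A
3. P_R1 = 0.5536 W
4. P_total = 0.5647 W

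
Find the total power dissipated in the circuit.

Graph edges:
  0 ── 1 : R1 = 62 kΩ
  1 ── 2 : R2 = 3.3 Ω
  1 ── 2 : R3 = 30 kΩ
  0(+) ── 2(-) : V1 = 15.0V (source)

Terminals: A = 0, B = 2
Nodal analysis, taking node 2 as the 0 V reference.
Source V1 fixes V_0 = 15 V.
KCL at each unknown node (sum of currents leaving = 0; resistances in Ω):
  Node 1: (V_1 - 15)/62000 + (V_1 - 0)/3.3 + (V_1 - 0)/30000 = 0
Collecting terms: 0.3031 × V_1 = 0.0002419  =>  V_1 = 0.0007983 V
Power in each resistor, P = (ΔV)²/R:
  P_R1 = (15 - 0.0007983)²/62000 = 0.003629 W
  P_R2 = (0.0007983 - 0)²/3.3 = 0.0000001931 W
  P_R3 = (0.0007983 - 0)²/30000 = 0.00000000002124 W
P_total = P_R1 + P_R2 + P_R3 = 0.003629 W

Final answer: 0.003629 W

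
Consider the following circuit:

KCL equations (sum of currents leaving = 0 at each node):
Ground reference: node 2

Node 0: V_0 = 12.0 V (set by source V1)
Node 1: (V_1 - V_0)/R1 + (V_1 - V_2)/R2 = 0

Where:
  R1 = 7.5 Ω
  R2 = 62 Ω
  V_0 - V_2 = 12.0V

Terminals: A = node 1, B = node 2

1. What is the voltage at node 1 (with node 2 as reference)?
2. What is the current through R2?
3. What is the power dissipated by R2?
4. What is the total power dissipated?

Nodal analysis, taking node 2 as the 0 V reference.
Source V1 fixes V_0 = 12 V.
KCL at each unknown node (sum of currents leaving = 0; resistances in Ω):
  Node 1: (V_1 - 12)/7.5 + (V_1 - 0)/62 = 0
Collecting terms: 0.1495 × V_1 = 1.6  =>  V_1 = 10.71 V
Part 1:
  Read off the nodal solution: V_1 = 10.71 V
Part 2:
  I_R2 = (V_1 - V_2)/R2 = (10.71 - 0)/62 = 0.1727 A
  Magnitude: I_R2 = 0.1727 A
Part 3:
  I_R2 = (V_1 - V_2)/R2 = (10.71 - 0)/62 = 0.1727 A
  P_R2 = I_R2² × R2 = (0.1727)² × 62 = 1.848 W
Part 4:
  Power in each resistor, P = (ΔV)²/R:
    P_R1 = (12 - 10.71)²/7.5 = 0.2236 W
    P_R2 = (10.71 - 0)²/62 = 1.848 W
  P_total = P_R1 + P_R2 = 2.072 W

Final answers:
1. V_1 = 10.71 V
2. I_R2 = 0.1727 A
3. P_R2 = 1.848 W
4. P_total = 2.072 W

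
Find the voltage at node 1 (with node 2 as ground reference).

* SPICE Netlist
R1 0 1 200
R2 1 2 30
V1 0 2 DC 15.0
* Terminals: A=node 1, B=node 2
Nodal analysis, taking node 2 as the 0 V reference.
Source V1 fixes V_0 = 15 V.
KCL at each unknown node (sum of currents leaving = 0; resistances in Ω):
  Node 1: (V_1 - 15)/200 + (V_1 - 0)/30 = 0
Collecting terms: 0.03833 × V_1 = 0.075  =>  V_1 = 1.957 V
The requested potential is V_1 = 1.957 V.

Final answer: V_1 = 1.957 V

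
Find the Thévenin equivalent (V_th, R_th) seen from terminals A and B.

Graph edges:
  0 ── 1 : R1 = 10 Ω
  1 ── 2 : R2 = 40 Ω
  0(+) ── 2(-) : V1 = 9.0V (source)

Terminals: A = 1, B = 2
Step 1 — V_th is the open-circuit voltage V_A - V_B (nothing connected across the terminals).
Nodal analysis, taking node 2 as the 0 V reference.
Source V1 fixes V_0 = 9 V.
KCL at each unknown node (sum of currents leaving = 0; resistances in Ω):
  Node 1: (V_1 - 9)/10 + (V_1 - 0)/40 = 0
Collecting terms: 0.125 × V_1 = 0.9  =>  V_1 = 7.2 V
V_th = V_1 - V_2 = 7.2 - 0 = 7.2 V
Step 2 — R_th: zero the source — replace V1 by a short circuit (node 2 merges into node 0) — and find the resistance seen between A (node 1) and B (node 0).
Reduce the network between node 1 (A) and node 0 (B) by series/parallel combination:
  Rp1 = R1 ‖ R2 (parallel, both between nodes 0 and 1) = 1/(1/10 + 1/40) = 8 Ω
R_th = 8 Ω

Final answer: V_th = 7.2 V, R_th = 8 Ω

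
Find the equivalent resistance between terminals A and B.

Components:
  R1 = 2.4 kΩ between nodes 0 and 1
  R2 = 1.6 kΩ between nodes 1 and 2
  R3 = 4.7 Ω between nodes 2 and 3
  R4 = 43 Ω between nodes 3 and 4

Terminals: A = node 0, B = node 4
Reduce the network between node 0 (A) and node 4 (B) by series/parallel combination:
  Rs1 = R1 + R2 (series, joined only at node 1) = 2400 + 1600 = 4000 Ω
  Rs2 = R3 + Rs1 (series, joined only at node 2) = 4.7 + 4000 = 4005 Ω
  Rs3 = R4 + Rs2 (series, joined only at node 3) = 43 + 4005 = 4048 Ω
R_eq = 4.048 kΩ

Final answer: 4.048 kΩ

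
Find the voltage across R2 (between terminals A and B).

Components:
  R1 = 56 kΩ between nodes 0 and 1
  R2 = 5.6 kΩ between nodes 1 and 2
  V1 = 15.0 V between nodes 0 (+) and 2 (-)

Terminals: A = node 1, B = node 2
R1 and R2 are in series across V1 (node 0 → node 1 → node 2), and the output A–B is taken across R2, so this is a voltage divider.
Series current: I = V1/(R1 + R2) = 15/(56000 + 5600) = 15/61600 = 0.0002435 A
V_R2 = I × R2 = V1 × R2/(R1 + R2) = 15 × 5600/61600 = 1.364 V

Final answer: 1.364 V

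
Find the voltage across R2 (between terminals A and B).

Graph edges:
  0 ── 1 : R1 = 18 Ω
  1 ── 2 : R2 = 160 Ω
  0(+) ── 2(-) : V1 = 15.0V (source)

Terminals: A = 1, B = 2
R1 and R2 are in series across V1 (node 0 → node 1 → node 2), and the output A–B is taken across R2, so this is a voltage divider.
Series current: I = V1/(R1 + R2) = 15/(18 + 160) = 15/178 = 0.08427 A
V_R2 = I × R2 = V1 × R2/(R1 + R2) = 15 × 160/178 = 13.48 V

Final answer: 13.48 V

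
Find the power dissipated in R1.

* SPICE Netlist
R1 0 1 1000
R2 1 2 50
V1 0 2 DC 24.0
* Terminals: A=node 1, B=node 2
Nodal analysis, taking node 2 as the 0 V reference.
Source V1 fixes V_0 = 24 V.
KCL at each unknown node (sum of currents leaving = 0; resistances in Ω):
  Node 1: (V_1 - 24)/1000 + (V_1 - 0)/50 = 0
Collecting terms: 0.021 × V_1 = 0.024  =>  V_1 = 1.143 V
I_R1 = (V_0 - V_1)/R1 = (24 - 1.143)/1000 = 0.02286 A
P_R1 = I_R1² × R1 = (0.02286)² × 1000 = 0.5224 W

Final answer: 0.5224 W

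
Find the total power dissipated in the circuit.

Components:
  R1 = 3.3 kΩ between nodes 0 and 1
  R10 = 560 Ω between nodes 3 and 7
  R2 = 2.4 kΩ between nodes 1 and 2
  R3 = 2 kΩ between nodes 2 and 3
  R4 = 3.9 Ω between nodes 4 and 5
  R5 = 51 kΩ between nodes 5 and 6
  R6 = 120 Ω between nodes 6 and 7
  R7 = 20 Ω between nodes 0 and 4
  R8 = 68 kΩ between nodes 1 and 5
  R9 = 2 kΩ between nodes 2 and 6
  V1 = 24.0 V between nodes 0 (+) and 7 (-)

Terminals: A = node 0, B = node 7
Nodal analysis, taking node 7 as the 0 V reference.
Source V1 fixes V_0 = 24 V.
KCL at each unknown node (sum of currents leaving = 0; resistances in Ω):
  Node 1: (V_1 - 24)/3300 + (V_1 - V_2)/2400 + (V_1 - V_5)/68000 = 0
  Node 2: (V_2 - V_1)/2400 + (V_2 - V_3)/2000 + (V_2 - V_6)/2000 = 0
  Node 3: (V_3 - V_2)/2000 + (V_3 - 0)/560 = 0
  Node 4: (V_4 - V_5)/3.9 + (V_4 - 24)/20 = 0
  Node 5: (V_5 - V_4)/3.9 + (V_5 - V_6)/51000 + (V_5 - V_1)/68000 = 0
  Node 6: (V_6 - V_5)/51000 + (V_6 - 0)/120 + (V_6 - V_2)/2000 = 0
Collecting terms (coefficients in siemens):
  0.0007344·V_1 - 0.0004167·V_2 - 0.00001471·V_5 = 0.007273
  0.001417·V_2 - 0.0004167·V_1 - 0.0005·V_3 - 0.0005·V_6 = 0
  0.002286·V_3 - 0.0005·V_2 = 0
  0.3064·V_4 - 0.2564·V_5 = 1.2
  0.2564·V_5 - 0.00001471·V_1 - 0.2564·V_4 - 0.00001961·V_6 = 0
  0.008853·V_6 - 0.0005·V_2 - 0.00001961·V_5 = 0
Solving these 6 simultaneous equations (Gaussian elimination) gives:
  V_1 = 12.75 V, V_2 = 4.175 V, V_3 = 0.9132 V, V_4 = 23.99 V
  V_5 = 23.98 V, V_6 = 0.2889 V
Power in each resistor, P = (ΔV)²/R:
  P_R1 = (24 - 12.75)²/3300 = 0.03834 W
  P_R2 = (12.75 - 4.175)²/2400 = 0.03065 W
  P_R3 = (4.175 - 0.9132)²/2000 = 0.005319 W
  P_R4 = (23.99 - 23.98)²/3.9 = 0.000001547 W
  P_R5 = (23.98 - 0.2889)²/51000 = 0.01101 W
  P_R6 = (0.2889 - 0)²/120 = 0.0006956 W
  P_R7 = (24 - 23.99)²/20 = 0.000007934 W
  P_R8 = (12.75 - 23.98)²/68000 = 0.001856 W
  P_R9 = (4.175 - 0.2889)²/2000 = 0.00755 W
  P_R10 = (0.9132 - 0)²/560 = 0.001489 W
P_total = P_R1 + P_R2 + P_R3 + P_R4 + P_R5 + P_R6 + P_R7 + P_R8 + P_R9 + P_R10 = 0.09692 W

Final answer: 0.09692 W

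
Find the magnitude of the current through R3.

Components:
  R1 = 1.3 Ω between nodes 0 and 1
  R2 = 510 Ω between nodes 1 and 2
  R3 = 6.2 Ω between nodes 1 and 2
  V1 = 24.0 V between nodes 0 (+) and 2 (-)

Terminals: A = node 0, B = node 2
Nodal analysis, taking node 2 as the 0 V reference.
Source V1 fixes V_0 = 24 V.
KCL at each unknown node (sum of currents leaving = 0; resistances in Ω):
  Node 1: (V_1 - 24)/1.3 + (V_1 - 0)/510 + (V_1 - 0)/6.2 = 0
Collecting terms: 0.9325 × V_1 = 18.46  =>  V_1 = 19.8 V
I_R3 = (V_1 - V_2)/R3 = (19.8 - 0)/6.2 = 3.193 A
|I_R3| = 3.193 A

Final answer: |I_R3| = 3.193 A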